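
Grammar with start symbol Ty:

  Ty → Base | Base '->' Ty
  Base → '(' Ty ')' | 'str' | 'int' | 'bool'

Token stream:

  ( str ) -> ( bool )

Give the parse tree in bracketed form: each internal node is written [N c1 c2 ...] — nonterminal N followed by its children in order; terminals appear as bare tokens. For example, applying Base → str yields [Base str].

[Ty [Base ( [Ty [Base str]] )] -> [Ty [Base ( [Ty [Base bool]] )]]]

Ty
Base -> Ty
( Ty ) -> Ty
( Base ) -> Ty
( str ) -> Ty
( str ) -> Base
( str ) -> ( Ty )
( str ) -> ( Base )
( str ) -> ( bool )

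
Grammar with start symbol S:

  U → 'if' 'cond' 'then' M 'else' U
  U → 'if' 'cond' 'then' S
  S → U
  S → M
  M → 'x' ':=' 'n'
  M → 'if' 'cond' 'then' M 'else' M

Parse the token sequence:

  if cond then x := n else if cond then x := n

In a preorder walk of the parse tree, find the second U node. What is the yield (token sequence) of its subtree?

[S [U if cond then [M x := n] else [U if cond then [S [M x := n]]]]]

if cond then x := n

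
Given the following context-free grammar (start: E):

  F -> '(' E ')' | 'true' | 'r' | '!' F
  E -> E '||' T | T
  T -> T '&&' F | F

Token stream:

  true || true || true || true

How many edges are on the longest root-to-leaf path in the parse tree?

6

[E [E [E [E [T [F true]]] || [T [F true]]] || [T [F true]]] || [T [F true]]]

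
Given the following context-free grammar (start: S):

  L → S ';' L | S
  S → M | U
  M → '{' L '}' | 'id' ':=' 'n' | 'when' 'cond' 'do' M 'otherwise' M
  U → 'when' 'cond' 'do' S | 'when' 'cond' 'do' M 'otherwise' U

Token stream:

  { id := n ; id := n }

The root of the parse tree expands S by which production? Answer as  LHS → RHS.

S → M

[S [M { [L [S [M id := n]] ; [L [S [M id := n]]]] }]]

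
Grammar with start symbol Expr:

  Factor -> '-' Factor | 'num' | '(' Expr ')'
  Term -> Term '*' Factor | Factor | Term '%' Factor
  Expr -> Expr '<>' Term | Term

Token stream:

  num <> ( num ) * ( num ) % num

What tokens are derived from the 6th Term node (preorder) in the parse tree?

[Expr [Expr [Term [Factor num]]] <> [Term [Term [Term [Factor ( [Expr [Term [Factor num]]] )]] * [Factor ( [Expr [Term [Factor num]]] )]] % [Factor num]]]

num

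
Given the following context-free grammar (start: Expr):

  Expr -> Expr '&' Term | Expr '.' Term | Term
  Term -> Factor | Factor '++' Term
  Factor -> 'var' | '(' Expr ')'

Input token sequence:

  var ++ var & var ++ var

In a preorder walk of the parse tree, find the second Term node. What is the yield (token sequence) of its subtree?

var

[Expr [Expr [Term [Factor var] ++ [Term [Factor var]]]] & [Term [Factor var] ++ [Term [Factor var]]]]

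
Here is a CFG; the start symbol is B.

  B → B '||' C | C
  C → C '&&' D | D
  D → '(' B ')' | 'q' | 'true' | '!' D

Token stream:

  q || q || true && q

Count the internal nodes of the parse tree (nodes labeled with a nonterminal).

11

[B [B [B [C [D q]]] || [C [D q]]] || [C [C [D true]] && [D q]]]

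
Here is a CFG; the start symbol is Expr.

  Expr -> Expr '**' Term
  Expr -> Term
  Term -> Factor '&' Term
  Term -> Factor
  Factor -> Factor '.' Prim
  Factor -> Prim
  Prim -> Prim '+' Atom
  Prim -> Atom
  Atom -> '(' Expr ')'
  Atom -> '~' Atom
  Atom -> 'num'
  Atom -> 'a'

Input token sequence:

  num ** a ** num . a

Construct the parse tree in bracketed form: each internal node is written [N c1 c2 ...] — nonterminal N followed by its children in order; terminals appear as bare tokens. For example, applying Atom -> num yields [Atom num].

[Expr [Expr [Expr [Term [Factor [Prim [Atom num]]]]] ** [Term [Factor [Prim [Atom a]]]]] ** [Term [Factor [Factor [Prim [Atom num]]] . [Prim [Atom a]]]]]

Expr
Expr ** Term
Expr ** Term ** Term
Term ** Term ** Term
Factor ** Term ** Term
Prim ** Term ** Term
Atom ** Term ** Term
num ** Term ** Term
num ** Factor ** Term
num ** Prim ** Term
num ** Atom ** Term
num ** a ** Term
num ** a ** Factor
num ** a ** Factor . Prim
num ** a ** Prim . Prim
num ** a ** Atom . Prim
num ** a ** num . Prim
num ** a ** num . Atom
num ** a ** num . a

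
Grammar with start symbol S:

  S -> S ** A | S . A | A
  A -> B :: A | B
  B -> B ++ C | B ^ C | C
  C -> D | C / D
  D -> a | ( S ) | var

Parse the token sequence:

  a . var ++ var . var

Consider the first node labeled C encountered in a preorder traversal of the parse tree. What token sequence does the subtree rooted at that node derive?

a

[S [S [S [A [B [C [D a]]]]] . [A [B [B [C [D var]]] ++ [C [D var]]]]] . [A [B [C [D var]]]]]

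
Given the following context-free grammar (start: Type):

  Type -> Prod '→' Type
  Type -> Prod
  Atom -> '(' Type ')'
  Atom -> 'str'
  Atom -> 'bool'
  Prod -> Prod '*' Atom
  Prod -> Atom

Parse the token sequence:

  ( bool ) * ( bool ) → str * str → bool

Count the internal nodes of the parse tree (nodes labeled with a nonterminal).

[Type [Prod [Prod [Atom ( [Type [Prod [Atom bool]]] )]] * [Atom ( [Type [Prod [Atom bool]]] )]] → [Type [Prod [Prod [Atom str]] * [Atom str]] → [Type [Prod [Atom bool]]]]]

19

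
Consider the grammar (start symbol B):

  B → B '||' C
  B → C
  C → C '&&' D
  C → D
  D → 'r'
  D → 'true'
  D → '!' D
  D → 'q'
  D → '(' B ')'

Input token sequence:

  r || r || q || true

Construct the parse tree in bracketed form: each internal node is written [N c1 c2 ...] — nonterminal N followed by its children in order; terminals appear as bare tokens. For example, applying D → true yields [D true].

[B [B [B [B [C [D r]]] || [C [D r]]] || [C [D q]]] || [C [D true]]]

B
B || C
B || C || C
B || C || C || C
C || C || C || C
D || C || C || C
r || C || C || C
r || D || C || C
r || r || C || C
r || r || D || C
r || r || q || C
r || r || q || D
r || r || q || true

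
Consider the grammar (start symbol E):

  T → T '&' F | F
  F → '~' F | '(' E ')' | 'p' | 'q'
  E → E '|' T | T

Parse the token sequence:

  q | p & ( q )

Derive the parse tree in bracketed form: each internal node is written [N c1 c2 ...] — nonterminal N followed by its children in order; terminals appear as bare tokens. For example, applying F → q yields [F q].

E
E | T
T | T
F | T
q | T
q | T & F
q | F & F
q | p & F
q | p & ( E )
q | p & ( T )
q | p & ( F )
q | p & ( q )

[E [E [T [F q]]] | [T [T [F p]] & [F ( [E [T [F q]]] )]]]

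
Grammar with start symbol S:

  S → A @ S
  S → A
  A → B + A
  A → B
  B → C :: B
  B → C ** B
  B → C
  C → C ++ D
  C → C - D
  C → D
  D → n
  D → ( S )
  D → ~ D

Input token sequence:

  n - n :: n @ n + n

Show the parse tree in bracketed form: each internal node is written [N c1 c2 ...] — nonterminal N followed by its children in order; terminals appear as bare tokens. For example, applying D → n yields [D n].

S
A @ S
B @ S
C :: B @ S
C - D :: B @ S
D - D :: B @ S
n - D :: B @ S
n - n :: B @ S
n - n :: C @ S
n - n :: D @ S
n - n :: n @ S
n - n :: n @ A
n - n :: n @ B + A
n - n :: n @ C + A
n - n :: n @ D + A
n - n :: n @ n + A
n - n :: n @ n + B
n - n :: n @ n + C
n - n :: n @ n + D
n - n :: n @ n + n

[S [A [B [C [C [D n]] - [D n]] :: [B [C [D n]]]]] @ [S [A [B [C [D n]]] + [A [B [C [D n]]]]]]]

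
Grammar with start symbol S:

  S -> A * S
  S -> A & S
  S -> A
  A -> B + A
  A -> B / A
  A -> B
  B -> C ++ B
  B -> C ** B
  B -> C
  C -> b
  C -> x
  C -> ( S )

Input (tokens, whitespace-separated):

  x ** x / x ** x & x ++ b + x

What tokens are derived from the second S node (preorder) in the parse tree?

[S [A [B [C x] ** [B [C x]]] / [A [B [C x] ** [B [C x]]]]] & [S [A [B [C x] ++ [B [C b]]] + [A [B [C x]]]]]]

x ++ b + x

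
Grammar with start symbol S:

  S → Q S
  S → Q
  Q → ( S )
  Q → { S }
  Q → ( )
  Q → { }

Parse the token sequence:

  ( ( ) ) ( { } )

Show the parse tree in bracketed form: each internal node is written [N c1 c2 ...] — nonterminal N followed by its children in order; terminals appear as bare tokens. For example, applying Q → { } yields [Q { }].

S
Q S
( S ) S
( Q ) S
( ( ) ) S
( ( ) ) Q
( ( ) ) ( S )
( ( ) ) ( Q )
( ( ) ) ( { } )

[S [Q ( [S [Q ( )]] )] [S [Q ( [S [Q { }]] )]]]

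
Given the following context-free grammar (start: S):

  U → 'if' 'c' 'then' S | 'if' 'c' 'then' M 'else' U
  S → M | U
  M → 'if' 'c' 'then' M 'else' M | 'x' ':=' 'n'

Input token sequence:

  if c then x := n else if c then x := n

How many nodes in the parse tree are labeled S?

2

[S [U if c then [M x := n] else [U if c then [S [M x := n]]]]]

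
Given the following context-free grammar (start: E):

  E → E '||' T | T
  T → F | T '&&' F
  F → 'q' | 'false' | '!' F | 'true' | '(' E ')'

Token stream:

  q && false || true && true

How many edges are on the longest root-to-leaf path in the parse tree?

[E [E [T [T [F q]] && [F false]]] || [T [T [F true]] && [F true]]]

5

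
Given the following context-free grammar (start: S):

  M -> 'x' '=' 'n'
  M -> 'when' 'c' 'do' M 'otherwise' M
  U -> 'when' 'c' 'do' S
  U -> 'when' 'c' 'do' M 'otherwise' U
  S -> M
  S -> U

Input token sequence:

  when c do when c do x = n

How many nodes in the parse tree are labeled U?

[S [U when c do [S [U when c do [S [M x = n]]]]]]

2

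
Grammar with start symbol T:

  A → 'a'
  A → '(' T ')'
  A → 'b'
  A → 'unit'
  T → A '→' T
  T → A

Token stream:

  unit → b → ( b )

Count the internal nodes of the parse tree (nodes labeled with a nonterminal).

8

[T [A unit] → [T [A b] → [T [A ( [T [A b]] )]]]]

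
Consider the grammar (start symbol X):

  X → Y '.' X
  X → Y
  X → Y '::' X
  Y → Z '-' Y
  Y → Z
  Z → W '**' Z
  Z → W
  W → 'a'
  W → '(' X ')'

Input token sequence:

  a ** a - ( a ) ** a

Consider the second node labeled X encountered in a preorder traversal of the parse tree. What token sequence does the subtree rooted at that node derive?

[X [Y [Z [W a] ** [Z [W a]]] - [Y [Z [W ( [X [Y [Z [W a]]]] )] ** [Z [W a]]]]]]

a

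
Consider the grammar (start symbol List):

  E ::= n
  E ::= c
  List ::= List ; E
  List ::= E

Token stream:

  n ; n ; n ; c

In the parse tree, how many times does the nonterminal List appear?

4

[List [List [List [List [E n]] ; [E n]] ; [E n]] ; [E c]]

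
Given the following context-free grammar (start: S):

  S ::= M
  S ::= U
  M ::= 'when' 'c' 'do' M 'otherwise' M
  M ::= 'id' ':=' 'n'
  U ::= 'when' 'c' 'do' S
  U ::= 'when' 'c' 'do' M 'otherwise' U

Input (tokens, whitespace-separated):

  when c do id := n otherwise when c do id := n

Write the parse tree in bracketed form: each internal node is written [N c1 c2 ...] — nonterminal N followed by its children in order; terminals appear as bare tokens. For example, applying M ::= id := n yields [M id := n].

S
U
when c do M otherwise U
when c do id := n otherwise U
when c do id := n otherwise when c do S
when c do id := n otherwise when c do M
when c do id := n otherwise when c do id := n

[S [U when c do [M id := n] otherwise [U when c do [S [M id := n]]]]]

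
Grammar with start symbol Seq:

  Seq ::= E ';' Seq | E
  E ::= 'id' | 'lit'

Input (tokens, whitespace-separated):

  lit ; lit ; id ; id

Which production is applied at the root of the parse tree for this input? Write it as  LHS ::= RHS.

Seq ::= E ';' Seq

[Seq [E lit] ; [Seq [E lit] ; [Seq [E id] ; [Seq [E id]]]]]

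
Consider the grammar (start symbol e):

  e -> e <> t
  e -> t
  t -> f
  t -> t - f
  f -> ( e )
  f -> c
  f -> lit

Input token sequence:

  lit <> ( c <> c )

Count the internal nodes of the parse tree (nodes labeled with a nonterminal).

12

[e [e [t [f lit]]] <> [t [f ( [e [e [t [f c]]] <> [t [f c]]] )]]]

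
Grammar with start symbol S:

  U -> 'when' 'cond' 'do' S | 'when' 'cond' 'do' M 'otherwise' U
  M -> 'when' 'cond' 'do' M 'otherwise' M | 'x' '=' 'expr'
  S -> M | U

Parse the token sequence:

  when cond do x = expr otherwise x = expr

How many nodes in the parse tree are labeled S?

[S [M when cond do [M x = expr] otherwise [M x = expr]]]

1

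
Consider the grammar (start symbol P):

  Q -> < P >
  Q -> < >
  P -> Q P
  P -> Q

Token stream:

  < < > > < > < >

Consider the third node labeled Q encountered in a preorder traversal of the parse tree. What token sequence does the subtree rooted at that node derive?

[P [Q < [P [Q < >]] >] [P [Q < >] [P [Q < >]]]]

< >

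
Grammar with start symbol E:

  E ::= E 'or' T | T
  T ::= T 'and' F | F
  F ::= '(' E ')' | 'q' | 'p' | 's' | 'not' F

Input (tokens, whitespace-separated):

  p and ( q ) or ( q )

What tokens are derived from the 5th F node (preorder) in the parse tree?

q

[E [E [T [T [F p]] and [F ( [E [T [F q]]] )]]] or [T [F ( [E [T [F q]]] )]]]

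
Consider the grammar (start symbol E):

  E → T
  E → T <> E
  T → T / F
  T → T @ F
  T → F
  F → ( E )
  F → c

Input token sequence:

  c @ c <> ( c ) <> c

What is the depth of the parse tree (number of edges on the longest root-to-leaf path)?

[E [T [T [F c]] @ [F c]] <> [E [T [F ( [E [T [F c]]] )]] <> [E [T [F c]]]]]

7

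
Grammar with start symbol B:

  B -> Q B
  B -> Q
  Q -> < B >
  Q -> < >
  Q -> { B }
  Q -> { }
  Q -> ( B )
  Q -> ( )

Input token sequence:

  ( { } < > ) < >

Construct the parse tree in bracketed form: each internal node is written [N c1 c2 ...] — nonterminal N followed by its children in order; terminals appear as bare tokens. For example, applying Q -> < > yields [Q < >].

B
Q B
( B ) B
( Q B ) B
( { } B ) B
( { } Q ) B
( { } < > ) B
( { } < > ) Q
( { } < > ) < >

[B [Q ( [B [Q { }] [B [Q < >]]] )] [B [Q < >]]]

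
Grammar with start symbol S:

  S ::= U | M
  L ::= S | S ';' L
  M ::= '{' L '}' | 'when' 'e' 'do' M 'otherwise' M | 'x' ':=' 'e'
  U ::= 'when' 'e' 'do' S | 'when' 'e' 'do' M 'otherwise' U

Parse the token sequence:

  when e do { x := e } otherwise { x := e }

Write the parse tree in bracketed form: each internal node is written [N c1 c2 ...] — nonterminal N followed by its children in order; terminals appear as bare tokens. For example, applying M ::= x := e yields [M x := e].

S
M
when e do M otherwise M
when e do { L } otherwise M
when e do { S } otherwise M
when e do { M } otherwise M
when e do { x := e } otherwise M
when e do { x := e } otherwise { L }
when e do { x := e } otherwise { S }
when e do { x := e } otherwise { M }
when e do { x := e } otherwise { x := e }

[S [M when e do [M { [L [S [M x := e]]] }] otherwise [M { [L [S [M x := e]]] }]]]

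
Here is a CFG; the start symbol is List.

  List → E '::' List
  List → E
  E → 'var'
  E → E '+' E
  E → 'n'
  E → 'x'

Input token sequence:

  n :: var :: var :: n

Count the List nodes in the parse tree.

4

[List [E n] :: [List [E var] :: [List [E var] :: [List [E n]]]]]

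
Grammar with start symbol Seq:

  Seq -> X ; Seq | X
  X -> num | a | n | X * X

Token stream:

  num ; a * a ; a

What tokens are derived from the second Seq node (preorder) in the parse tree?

[Seq [X num] ; [Seq [X [X a] * [X a]] ; [Seq [X a]]]]

a * a ; a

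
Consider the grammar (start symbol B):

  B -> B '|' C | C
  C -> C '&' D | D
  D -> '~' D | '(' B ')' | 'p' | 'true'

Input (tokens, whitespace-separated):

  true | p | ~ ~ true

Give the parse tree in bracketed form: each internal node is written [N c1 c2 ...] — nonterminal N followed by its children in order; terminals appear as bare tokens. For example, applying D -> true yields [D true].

[B [B [B [C [D true]]] | [C [D p]]] | [C [D ~ [D ~ [D true]]]]]

B
B | C
B | C | C
C | C | C
D | C | C
true | C | C
true | D | C
true | p | C
true | p | D
true | p | ~ D
true | p | ~ ~ D
true | p | ~ ~ true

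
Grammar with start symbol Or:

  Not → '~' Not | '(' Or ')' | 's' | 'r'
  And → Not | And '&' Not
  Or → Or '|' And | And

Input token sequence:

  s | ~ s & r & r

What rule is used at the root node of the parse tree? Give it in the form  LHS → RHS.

[Or [Or [And [Not s]]] | [And [And [And [Not ~ [Not s]]] & [Not r]] & [Not r]]]

Or → Or '|' And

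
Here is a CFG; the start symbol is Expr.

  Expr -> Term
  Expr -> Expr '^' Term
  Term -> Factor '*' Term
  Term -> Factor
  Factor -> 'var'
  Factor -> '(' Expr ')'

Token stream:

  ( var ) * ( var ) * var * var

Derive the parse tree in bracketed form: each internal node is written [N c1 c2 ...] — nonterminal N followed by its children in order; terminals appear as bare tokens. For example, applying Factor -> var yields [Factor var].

Expr
Term
Factor * Term
( Expr ) * Term
( Term ) * Term
( Factor ) * Term
( var ) * Term
( var ) * Factor * Term
( var ) * ( Expr ) * Term
( var ) * ( Term ) * Term
( var ) * ( Factor ) * Term
( var ) * ( var ) * Term
( var ) * ( var ) * Factor * Term
( var ) * ( var ) * var * Term
( var ) * ( var ) * var * Factor
( var ) * ( var ) * var * var

[Expr [Term [Factor ( [Expr [Term [Factor var]]] )] * [Term [Factor ( [Expr [Term [Factor var]]] )] * [Term [Factor var] * [Term [Factor var]]]]]]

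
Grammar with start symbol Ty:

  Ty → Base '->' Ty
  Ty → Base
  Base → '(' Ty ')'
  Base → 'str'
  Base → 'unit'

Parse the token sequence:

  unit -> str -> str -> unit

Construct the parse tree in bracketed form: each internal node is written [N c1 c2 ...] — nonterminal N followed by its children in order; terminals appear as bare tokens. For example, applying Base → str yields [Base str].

[Ty [Base unit] -> [Ty [Base str] -> [Ty [Base str] -> [Ty [Base unit]]]]]

Ty
Base -> Ty
unit -> Ty
unit -> Base -> Ty
unit -> str -> Ty
unit -> str -> Base -> Ty
unit -> str -> str -> Ty
unit -> str -> str -> Base
unit -> str -> str -> unit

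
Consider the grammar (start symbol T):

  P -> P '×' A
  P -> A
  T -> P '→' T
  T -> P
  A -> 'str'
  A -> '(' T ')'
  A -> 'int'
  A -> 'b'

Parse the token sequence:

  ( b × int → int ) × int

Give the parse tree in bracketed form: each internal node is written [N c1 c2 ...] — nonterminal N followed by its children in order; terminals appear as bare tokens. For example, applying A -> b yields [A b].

[T [P [P [A ( [T [P [P [A b]] × [A int]] → [T [P [A int]]]] )]] × [A int]]]

T
P
P × A
A × A
( T ) × A
( P → T ) × A
( P × A → T ) × A
( A × A → T ) × A
( b × A → T ) × A
( b × int → T ) × A
( b × int → P ) × A
( b × int → A ) × A
( b × int → int ) × A
( b × int → int ) × int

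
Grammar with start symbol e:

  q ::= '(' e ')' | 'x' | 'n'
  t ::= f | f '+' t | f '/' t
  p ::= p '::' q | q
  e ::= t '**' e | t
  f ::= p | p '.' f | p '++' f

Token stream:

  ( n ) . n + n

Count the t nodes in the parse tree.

[e [t [f [p [q ( [e [t [f [p [q n]]]]] )]] . [f [p [q n]]]] + [t [f [p [q n]]]]]]

3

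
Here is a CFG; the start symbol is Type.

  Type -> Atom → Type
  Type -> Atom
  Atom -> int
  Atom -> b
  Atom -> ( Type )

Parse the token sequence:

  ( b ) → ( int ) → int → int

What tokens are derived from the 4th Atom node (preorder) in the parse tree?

[Type [Atom ( [Type [Atom b]] )] → [Type [Atom ( [Type [Atom int]] )] → [Type [Atom int] → [Type [Atom int]]]]]

int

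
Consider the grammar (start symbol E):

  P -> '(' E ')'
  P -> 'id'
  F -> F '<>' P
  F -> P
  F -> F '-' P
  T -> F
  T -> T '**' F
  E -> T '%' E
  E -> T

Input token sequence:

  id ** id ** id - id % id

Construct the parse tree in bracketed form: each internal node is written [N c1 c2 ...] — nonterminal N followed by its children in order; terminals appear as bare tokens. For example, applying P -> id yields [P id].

[E [T [T [T [F [P id]]] ** [F [P id]]] ** [F [F [P id]] - [P id]]] % [E [T [F [P id]]]]]

E
T % E
T ** F % E
T ** F ** F % E
F ** F ** F % E
P ** F ** F % E
id ** F ** F % E
id ** P ** F % E
id ** id ** F % E
id ** id ** F - P % E
id ** id ** P - P % E
id ** id ** id - P % E
id ** id ** id - id % E
id ** id ** id - id % T
id ** id ** id - id % F
id ** id ** id - id % P
id ** id ** id - id % id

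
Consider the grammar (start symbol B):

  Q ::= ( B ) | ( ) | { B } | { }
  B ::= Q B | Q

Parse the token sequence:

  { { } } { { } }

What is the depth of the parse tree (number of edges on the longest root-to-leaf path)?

5

[B [Q { [B [Q { }]] }] [B [Q { [B [Q { }]] }]]]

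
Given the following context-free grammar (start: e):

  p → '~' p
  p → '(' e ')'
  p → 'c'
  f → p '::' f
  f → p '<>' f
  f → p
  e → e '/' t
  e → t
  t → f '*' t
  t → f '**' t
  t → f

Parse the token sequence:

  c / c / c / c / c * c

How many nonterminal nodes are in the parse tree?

23

[e [e [e [e [e [t [f [p c]]]] / [t [f [p c]]]] / [t [f [p c]]]] / [t [f [p c]]]] / [t [f [p c]] * [t [f [p c]]]]]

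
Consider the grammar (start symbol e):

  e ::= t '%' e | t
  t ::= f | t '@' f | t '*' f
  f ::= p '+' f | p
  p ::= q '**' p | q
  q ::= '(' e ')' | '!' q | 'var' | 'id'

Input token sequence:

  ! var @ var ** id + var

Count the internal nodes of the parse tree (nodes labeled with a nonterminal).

[e [t [t [f [p [q ! [q var]]]]] @ [f [p [q var] ** [p [q id]]] + [f [p [q var]]]]]]

15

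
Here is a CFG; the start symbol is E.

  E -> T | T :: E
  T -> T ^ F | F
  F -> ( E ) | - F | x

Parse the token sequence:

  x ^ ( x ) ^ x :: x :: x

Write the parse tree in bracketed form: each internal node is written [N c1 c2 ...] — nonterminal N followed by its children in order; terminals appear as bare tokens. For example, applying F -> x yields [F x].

[E [T [T [T [F x]] ^ [F ( [E [T [F x]]] )]] ^ [F x]] :: [E [T [F x]] :: [E [T [F x]]]]]

E
T :: E
T ^ F :: E
T ^ F ^ F :: E
F ^ F ^ F :: E
x ^ F ^ F :: E
x ^ ( E ) ^ F :: E
x ^ ( T ) ^ F :: E
x ^ ( F ) ^ F :: E
x ^ ( x ) ^ F :: E
x ^ ( x ) ^ x :: E
x ^ ( x ) ^ x :: T :: E
x ^ ( x ) ^ x :: F :: E
x ^ ( x ) ^ x :: x :: E
x ^ ( x ) ^ x :: x :: T
x ^ ( x ) ^ x :: x :: F
x ^ ( x ) ^ x :: x :: x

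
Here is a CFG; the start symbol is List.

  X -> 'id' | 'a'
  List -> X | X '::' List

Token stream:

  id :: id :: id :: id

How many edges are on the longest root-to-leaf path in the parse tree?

[List [X id] :: [List [X id] :: [List [X id] :: [List [X id]]]]]

5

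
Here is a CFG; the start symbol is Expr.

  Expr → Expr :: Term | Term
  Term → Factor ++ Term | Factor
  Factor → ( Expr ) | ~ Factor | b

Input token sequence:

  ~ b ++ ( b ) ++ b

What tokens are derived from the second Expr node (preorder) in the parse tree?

[Expr [Term [Factor ~ [Factor b]] ++ [Term [Factor ( [Expr [Term [Factor b]]] )] ++ [Term [Factor b]]]]]

b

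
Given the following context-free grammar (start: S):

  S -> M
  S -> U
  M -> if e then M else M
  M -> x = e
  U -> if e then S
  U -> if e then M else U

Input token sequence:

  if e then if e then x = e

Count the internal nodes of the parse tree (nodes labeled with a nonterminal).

6

[S [U if e then [S [U if e then [S [M x = e]]]]]]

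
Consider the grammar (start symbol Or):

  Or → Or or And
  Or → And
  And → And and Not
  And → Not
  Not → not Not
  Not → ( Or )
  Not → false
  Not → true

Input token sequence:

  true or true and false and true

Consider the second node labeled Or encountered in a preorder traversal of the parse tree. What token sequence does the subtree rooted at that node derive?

true

[Or [Or [And [Not true]]] or [And [And [And [Not true]] and [Not false]] and [Not true]]]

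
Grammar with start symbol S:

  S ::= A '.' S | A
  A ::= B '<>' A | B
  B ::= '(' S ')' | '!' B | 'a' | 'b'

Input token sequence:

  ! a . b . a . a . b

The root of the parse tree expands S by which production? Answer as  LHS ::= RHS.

[S [A [B ! [B a]]] . [S [A [B b]] . [S [A [B a]] . [S [A [B a]] . [S [A [B b]]]]]]]

S ::= A '.' S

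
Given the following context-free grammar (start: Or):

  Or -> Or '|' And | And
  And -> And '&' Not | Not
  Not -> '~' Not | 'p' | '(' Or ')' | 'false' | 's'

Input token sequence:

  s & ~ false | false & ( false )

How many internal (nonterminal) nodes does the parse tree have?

[Or [Or [And [And [Not s]] & [Not ~ [Not false]]]] | [And [And [Not false]] & [Not ( [Or [And [Not false]]] )]]]

14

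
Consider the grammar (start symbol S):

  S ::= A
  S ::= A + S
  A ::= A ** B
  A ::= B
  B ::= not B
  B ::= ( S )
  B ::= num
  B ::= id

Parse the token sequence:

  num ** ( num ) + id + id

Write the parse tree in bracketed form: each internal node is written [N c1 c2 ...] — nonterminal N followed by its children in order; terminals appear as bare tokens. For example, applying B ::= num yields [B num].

S
A + S
A ** B + S
B ** B + S
num ** B + S
num ** ( S ) + S
num ** ( A ) + S
num ** ( B ) + S
num ** ( num ) + S
num ** ( num ) + A + S
num ** ( num ) + B + S
num ** ( num ) + id + S
num ** ( num ) + id + A
num ** ( num ) + id + B
num ** ( num ) + id + id

[S [A [A [B num]] ** [B ( [S [A [B num]]] )]] + [S [A [B id]] + [S [A [B id]]]]]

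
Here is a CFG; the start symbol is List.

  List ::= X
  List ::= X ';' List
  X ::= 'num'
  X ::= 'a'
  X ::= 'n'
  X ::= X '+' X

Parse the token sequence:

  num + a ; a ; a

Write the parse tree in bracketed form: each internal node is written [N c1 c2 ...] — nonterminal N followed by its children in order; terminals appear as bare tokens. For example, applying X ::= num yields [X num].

List
X ; List
X + X ; List
num + X ; List
num + a ; List
num + a ; X ; List
num + a ; a ; List
num + a ; a ; X
num + a ; a ; a

[List [X [X num] + [X a]] ; [List [X a] ; [List [X a]]]]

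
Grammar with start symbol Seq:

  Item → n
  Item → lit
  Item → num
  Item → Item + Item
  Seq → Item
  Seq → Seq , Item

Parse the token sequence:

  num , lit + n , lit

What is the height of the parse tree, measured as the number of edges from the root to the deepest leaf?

[Seq [Seq [Seq [Item num]] , [Item [Item lit] + [Item n]]] , [Item lit]]

4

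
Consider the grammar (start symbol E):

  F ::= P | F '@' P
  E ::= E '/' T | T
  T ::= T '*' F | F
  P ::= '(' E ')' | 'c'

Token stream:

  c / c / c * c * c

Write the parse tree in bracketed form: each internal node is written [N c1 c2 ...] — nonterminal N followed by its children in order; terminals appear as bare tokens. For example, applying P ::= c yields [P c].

[E [E [E [T [F [P c]]]] / [T [F [P c]]]] / [T [T [T [F [P c]]] * [F [P c]]] * [F [P c]]]]

E
E / T
E / T / T
T / T / T
F / T / T
P / T / T
c / T / T
c / F / T
c / P / T
c / c / T
c / c / T * F
c / c / T * F * F
c / c / F * F * F
c / c / P * F * F
c / c / c * F * F
c / c / c * P * F
c / c / c * c * F
c / c / c * c * P
c / c / c * c * c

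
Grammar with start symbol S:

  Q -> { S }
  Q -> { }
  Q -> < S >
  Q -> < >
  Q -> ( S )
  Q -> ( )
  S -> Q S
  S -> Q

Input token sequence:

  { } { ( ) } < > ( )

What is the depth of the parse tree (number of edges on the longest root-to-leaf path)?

[S [Q { }] [S [Q { [S [Q ( )]] }] [S [Q < >] [S [Q ( )]]]]]

5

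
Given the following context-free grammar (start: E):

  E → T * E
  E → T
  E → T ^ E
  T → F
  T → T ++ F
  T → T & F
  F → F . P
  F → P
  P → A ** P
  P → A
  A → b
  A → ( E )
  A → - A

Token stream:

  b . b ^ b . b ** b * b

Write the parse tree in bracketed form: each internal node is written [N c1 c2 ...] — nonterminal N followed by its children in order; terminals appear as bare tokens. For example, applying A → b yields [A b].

E
T ^ E
F ^ E
F . P ^ E
P . P ^ E
A . P ^ E
b . P ^ E
b . A ^ E
b . b ^ E
b . b ^ T * E
b . b ^ F * E
b . b ^ F . P * E
b . b ^ P . P * E
b . b ^ A . P * E
b . b ^ b . P * E
b . b ^ b . A ** P * E
b . b ^ b . b ** P * E
b . b ^ b . b ** A * E
b . b ^ b . b ** b * E
b . b ^ b . b ** b * T
b . b ^ b . b ** b * F
b . b ^ b . b ** b * P
b . b ^ b . b ** b * A
b . b ^ b . b ** b * b

[E [T [F [F [P [A b]]] . [P [A b]]]] ^ [E [T [F [F [P [A b]]] . [P [A b] ** [P [A b]]]]] * [E [T [F [P [A b]]]]]]]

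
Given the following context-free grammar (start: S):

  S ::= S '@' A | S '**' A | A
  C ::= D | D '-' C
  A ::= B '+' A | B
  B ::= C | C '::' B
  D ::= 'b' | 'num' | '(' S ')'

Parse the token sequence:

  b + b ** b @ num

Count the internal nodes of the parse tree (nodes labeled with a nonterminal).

19

[S [S [S [A [B [C [D b]]] + [A [B [C [D b]]]]]] ** [A [B [C [D b]]]]] @ [A [B [C [D num]]]]]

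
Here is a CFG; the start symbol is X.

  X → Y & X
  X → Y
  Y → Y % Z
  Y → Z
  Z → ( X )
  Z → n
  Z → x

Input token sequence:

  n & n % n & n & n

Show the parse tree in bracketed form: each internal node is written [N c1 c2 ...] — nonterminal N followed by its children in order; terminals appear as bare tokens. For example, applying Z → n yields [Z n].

[X [Y [Z n]] & [X [Y [Y [Z n]] % [Z n]] & [X [Y [Z n]] & [X [Y [Z n]]]]]]

X
Y & X
Z & X
n & X
n & Y & X
n & Y % Z & X
n & Z % Z & X
n & n % Z & X
n & n % n & X
n & n % n & Y & X
n & n % n & Z & X
n & n % n & n & X
n & n % n & n & Y
n & n % n & n & Z
n & n % n & n & n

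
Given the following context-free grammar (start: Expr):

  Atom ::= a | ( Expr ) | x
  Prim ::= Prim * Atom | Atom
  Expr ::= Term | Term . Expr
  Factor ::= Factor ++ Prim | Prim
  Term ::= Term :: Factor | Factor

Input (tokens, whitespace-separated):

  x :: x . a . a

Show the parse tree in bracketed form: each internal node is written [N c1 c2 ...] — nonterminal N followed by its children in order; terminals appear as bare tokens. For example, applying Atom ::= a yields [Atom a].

[Expr [Term [Term [Factor [Prim [Atom x]]]] :: [Factor [Prim [Atom x]]]] . [Expr [Term [Factor [Prim [Atom a]]]] . [Expr [Term [Factor [Prim [Atom a]]]]]]]

Expr
Term . Expr
Term :: Factor . Expr
Factor :: Factor . Expr
Prim :: Factor . Expr
Atom :: Factor . Expr
x :: Factor . Expr
x :: Prim . Expr
x :: Atom . Expr
x :: x . Expr
x :: x . Term . Expr
x :: x . Factor . Expr
x :: x . Prim . Expr
x :: x . Atom . Expr
x :: x . a . Expr
x :: x . a . Term
x :: x . a . Factor
x :: x . a . Prim
x :: x . a . Atom
x :: x . a . a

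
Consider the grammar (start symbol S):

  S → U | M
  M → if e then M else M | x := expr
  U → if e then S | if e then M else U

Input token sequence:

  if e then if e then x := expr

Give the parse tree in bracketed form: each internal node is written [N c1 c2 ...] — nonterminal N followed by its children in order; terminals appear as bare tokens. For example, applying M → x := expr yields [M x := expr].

[S [U if e then [S [U if e then [S [M x := expr]]]]]]

S
U
if e then S
if e then U
if e then if e then S
if e then if e then M
if e then if e then x := expr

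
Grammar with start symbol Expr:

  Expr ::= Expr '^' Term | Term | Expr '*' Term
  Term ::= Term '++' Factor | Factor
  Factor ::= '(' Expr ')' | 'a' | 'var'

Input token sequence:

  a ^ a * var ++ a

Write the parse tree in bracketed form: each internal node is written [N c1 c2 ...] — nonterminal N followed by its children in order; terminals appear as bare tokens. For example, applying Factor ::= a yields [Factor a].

Expr
Expr * Term
Expr ^ Term * Term
Term ^ Term * Term
Factor ^ Term * Term
a ^ Term * Term
a ^ Factor * Term
a ^ a * Term
a ^ a * Term ++ Factor
a ^ a * Factor ++ Factor
a ^ a * var ++ Factor
a ^ a * var ++ a

[Expr [Expr [Expr [Term [Factor a]]] ^ [Term [Factor a]]] * [Term [Term [Factor var]] ++ [Factor a]]]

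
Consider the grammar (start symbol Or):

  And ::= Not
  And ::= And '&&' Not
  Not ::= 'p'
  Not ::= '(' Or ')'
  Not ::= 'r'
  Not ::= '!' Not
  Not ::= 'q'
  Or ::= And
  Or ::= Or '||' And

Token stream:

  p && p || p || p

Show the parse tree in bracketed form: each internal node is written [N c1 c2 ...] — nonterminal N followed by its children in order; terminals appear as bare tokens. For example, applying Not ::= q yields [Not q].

Or
Or || And
Or || And || And
And || And || And
And && Not || And || And
Not && Not || And || And
p && Not || And || And
p && p || And || And
p && p || Not || And
p && p || p || And
p && p || p || Not
p && p || p || p

[Or [Or [Or [And [And [Not p]] && [Not p]]] || [And [Not p]]] || [And [Not p]]]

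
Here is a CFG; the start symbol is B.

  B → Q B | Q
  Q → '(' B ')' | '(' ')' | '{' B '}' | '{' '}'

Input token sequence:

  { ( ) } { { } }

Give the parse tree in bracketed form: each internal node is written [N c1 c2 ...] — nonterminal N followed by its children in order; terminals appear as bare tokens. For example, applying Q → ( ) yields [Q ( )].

[B [Q { [B [Q ( )]] }] [B [Q { [B [Q { }]] }]]]

B
Q B
{ B } B
{ Q } B
{ ( ) } B
{ ( ) } Q
{ ( ) } { B }
{ ( ) } { Q }
{ ( ) } { { } }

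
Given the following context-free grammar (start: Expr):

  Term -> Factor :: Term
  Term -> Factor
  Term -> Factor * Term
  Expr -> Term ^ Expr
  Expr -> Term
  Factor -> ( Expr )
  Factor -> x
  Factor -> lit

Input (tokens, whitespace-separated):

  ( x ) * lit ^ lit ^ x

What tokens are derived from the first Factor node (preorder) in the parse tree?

[Expr [Term [Factor ( [Expr [Term [Factor x]]] )] * [Term [Factor lit]]] ^ [Expr [Term [Factor lit]] ^ [Expr [Term [Factor x]]]]]

( x )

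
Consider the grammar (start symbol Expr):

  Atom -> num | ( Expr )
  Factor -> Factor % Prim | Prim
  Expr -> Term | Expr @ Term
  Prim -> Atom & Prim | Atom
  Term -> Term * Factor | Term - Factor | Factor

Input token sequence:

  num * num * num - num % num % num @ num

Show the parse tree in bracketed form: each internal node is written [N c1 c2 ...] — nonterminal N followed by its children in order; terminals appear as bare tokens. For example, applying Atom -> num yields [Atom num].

[Expr [Expr [Term [Term [Term [Term [Factor [Prim [Atom num]]]] * [Factor [Prim [Atom num]]]] * [Factor [Prim [Atom num]]]] - [Factor [Factor [Factor [Prim [Atom num]]] % [Prim [Atom num]]] % [Prim [Atom num]]]]] @ [Term [Factor [Prim [Atom num]]]]]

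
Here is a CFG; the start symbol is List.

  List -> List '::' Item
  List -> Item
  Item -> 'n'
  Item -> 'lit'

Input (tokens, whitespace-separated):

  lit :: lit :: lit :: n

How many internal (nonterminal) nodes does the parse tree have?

[List [List [List [List [Item lit]] :: [Item lit]] :: [Item lit]] :: [Item n]]

8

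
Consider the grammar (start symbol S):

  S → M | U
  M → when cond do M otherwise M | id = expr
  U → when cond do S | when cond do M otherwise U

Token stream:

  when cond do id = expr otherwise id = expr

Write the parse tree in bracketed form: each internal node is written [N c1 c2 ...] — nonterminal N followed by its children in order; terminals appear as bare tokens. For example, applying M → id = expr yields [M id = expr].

[S [M when cond do [M id = expr] otherwise [M id = expr]]]

S
M
when cond do M otherwise M
when cond do id = expr otherwise M
when cond do id = expr otherwise id = expr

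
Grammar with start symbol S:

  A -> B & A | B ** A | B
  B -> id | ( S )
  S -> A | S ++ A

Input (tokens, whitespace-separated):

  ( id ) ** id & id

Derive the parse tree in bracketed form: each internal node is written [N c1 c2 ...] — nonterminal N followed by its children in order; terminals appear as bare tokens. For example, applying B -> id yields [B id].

S
A
B ** A
( S ) ** A
( A ) ** A
( B ) ** A
( id ) ** A
( id ) ** B & A
( id ) ** id & A
( id ) ** id & B
( id ) ** id & id

[S [A [B ( [S [A [B id]]] )] ** [A [B id] & [A [B id]]]]]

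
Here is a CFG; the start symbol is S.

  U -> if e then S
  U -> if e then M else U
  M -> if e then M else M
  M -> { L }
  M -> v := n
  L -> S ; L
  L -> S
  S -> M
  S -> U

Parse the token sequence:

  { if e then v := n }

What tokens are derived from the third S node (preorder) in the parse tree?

v := n

[S [M { [L [S [U if e then [S [M v := n]]]]] }]]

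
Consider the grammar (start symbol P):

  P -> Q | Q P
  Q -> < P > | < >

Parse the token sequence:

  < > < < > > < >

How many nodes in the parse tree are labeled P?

[P [Q < >] [P [Q < [P [Q < >]] >] [P [Q < >]]]]

4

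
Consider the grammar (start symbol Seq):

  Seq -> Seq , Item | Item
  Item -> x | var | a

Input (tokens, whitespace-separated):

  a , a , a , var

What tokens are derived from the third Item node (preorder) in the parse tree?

[Seq [Seq [Seq [Seq [Item a]] , [Item a]] , [Item a]] , [Item var]]

a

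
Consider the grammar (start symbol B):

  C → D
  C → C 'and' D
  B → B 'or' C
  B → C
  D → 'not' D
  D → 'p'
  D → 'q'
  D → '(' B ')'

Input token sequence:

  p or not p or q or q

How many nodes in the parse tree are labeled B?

[B [B [B [B [C [D p]]] or [C [D not [D p]]]] or [C [D q]]] or [C [D q]]]

4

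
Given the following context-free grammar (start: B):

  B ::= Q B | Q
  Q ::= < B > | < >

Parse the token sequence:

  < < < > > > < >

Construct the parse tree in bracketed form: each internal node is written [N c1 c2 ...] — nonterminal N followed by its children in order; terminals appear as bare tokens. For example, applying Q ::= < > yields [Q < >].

[B [Q < [B [Q < [B [Q < >]] >]] >] [B [Q < >]]]

B
Q B
< B > B
< Q > B
< < B > > B
< < Q > > B
< < < > > > B
< < < > > > Q
< < < > > > < >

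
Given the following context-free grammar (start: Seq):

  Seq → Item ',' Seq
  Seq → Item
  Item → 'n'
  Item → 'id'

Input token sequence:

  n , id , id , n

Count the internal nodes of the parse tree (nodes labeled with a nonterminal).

[Seq [Item n] , [Seq [Item id] , [Seq [Item id] , [Seq [Item n]]]]]

8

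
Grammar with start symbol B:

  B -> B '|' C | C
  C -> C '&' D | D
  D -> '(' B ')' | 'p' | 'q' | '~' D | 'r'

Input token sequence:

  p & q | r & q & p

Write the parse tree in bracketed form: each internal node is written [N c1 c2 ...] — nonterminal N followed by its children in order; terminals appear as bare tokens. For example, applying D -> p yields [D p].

B
B | C
C | C
C & D | C
D & D | C
p & D | C
p & q | C
p & q | C & D
p & q | C & D & D
p & q | D & D & D
p & q | r & D & D
p & q | r & q & D
p & q | r & q & p

[B [B [C [C [D p]] & [D q]]] | [C [C [C [D r]] & [D q]] & [D p]]]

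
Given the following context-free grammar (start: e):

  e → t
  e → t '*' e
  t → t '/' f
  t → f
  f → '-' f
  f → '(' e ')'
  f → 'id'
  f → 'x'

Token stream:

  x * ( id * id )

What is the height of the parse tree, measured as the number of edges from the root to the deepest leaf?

[e [t [f x]] * [e [t [f ( [e [t [f id]] * [e [t [f id]]]] )]]]]

8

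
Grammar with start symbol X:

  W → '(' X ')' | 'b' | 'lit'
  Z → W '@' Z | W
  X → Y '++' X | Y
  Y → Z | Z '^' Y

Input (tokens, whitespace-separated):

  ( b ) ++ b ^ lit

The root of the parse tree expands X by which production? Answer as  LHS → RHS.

[X [Y [Z [W ( [X [Y [Z [W b]]]] )]]] ++ [X [Y [Z [W b]] ^ [Y [Z [W lit]]]]]]

X → Y '++' X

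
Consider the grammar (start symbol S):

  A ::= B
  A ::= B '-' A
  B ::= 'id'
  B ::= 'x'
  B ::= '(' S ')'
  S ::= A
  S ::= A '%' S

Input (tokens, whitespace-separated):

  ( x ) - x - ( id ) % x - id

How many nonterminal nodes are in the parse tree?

18

[S [A [B ( [S [A [B x]]] )] - [A [B x] - [A [B ( [S [A [B id]]] )]]]] % [S [A [B x] - [A [B id]]]]]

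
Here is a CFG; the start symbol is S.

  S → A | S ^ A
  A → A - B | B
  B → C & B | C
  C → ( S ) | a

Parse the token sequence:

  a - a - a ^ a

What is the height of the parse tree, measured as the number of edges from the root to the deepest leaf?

[S [S [A [A [A [B [C a]]] - [B [C a]]] - [B [C a]]]] ^ [A [B [C a]]]]

7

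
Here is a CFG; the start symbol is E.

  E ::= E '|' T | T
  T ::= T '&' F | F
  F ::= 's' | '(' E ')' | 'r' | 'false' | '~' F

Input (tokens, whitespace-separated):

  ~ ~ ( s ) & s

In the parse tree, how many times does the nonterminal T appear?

[E [T [T [F ~ [F ~ [F ( [E [T [F s]]] )]]]] & [F s]]]

3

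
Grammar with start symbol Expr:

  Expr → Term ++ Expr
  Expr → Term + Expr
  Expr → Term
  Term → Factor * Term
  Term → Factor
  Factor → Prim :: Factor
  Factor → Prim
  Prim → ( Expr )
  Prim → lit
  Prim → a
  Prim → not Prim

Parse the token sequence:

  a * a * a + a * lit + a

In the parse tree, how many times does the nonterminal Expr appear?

[Expr [Term [Factor [Prim a]] * [Term [Factor [Prim a]] * [Term [Factor [Prim a]]]]] + [Expr [Term [Factor [Prim a]] * [Term [Factor [Prim lit]]]] + [Expr [Term [Factor [Prim a]]]]]]

3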